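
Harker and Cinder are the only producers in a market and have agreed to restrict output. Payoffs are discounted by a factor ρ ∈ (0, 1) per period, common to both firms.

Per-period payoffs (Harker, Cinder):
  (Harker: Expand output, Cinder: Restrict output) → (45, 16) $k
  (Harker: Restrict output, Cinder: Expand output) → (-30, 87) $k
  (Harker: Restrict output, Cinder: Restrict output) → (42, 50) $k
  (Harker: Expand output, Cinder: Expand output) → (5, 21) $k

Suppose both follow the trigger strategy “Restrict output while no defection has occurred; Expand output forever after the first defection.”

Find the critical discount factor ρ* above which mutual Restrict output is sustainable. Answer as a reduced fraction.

Harker: cooperation gives 42 each period; deviation gives 45 once then 5 forever.
  42/(1−ρ) ≥ 45 + 5ρ/(1−ρ) ⇒ ρ ≥ 3/40.
Cinder: cooperation gives 50 each period; deviation gives 87 once then 21 forever.
  ρ ≥ 37/66.
Both must hold, so the binding constraint is Cinder's: ρ ≥ 37/66.

37/66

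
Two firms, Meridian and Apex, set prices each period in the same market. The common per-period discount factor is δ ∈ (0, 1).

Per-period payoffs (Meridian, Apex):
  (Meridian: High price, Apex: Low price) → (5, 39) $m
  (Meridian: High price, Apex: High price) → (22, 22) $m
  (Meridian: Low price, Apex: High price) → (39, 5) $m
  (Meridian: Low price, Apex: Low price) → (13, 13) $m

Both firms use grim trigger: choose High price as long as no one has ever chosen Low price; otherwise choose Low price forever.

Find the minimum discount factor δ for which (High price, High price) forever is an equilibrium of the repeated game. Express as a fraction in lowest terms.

Cooperation forever yields 22 each period: 22/(1−δ).
Deviating yields 39 once, then 13 forever: 39 + 13δ/(1−δ).
No profitable deviation requires 22/(1−δ) ≥ 39 + 13δ/(1−δ).
Multiplying by (1−δ): 22 ≥ 39(1−δ) + 13δ = 39 − 26δ.
So 26δ ≥ 17, i.e. δ ≥ 17/26.

17/26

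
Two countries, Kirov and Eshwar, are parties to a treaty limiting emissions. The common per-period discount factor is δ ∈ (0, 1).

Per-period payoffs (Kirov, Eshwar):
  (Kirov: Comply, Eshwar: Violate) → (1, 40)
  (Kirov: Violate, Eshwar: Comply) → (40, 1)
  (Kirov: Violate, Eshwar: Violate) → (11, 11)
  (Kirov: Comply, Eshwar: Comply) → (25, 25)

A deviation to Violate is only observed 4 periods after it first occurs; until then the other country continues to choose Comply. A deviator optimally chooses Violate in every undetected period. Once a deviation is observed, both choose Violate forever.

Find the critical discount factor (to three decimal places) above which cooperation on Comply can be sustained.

0.848

Deviating for the 4 undetected periods gains 40−25 = 15 per period over cooperation, then loses 25−11 = 14 per period forever once punishment starts.
Gain: 15(1 + δ + … + δ^3); loss: 14·δ^4/(1−δ).
No profitable deviation ⇔ 15(1−δ^4) ≤ 14·δ^4, i.e. δ^4 ≥ 15/(15+14) = 15/29.
Hence δ ≥ (15/29)^(1/4) ≈ 0.848.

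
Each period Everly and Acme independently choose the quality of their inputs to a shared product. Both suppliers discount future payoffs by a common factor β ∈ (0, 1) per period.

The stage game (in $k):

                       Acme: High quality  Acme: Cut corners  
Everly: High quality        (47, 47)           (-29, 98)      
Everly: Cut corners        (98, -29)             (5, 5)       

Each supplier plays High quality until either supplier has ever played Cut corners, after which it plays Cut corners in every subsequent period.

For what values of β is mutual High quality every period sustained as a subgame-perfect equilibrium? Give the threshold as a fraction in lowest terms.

Cooperation forever yields 47 each period: 47/(1−β).
Deviating yields 98 once, then 5 forever: 98 + 5β/(1−β).
No profitable deviation requires 47/(1−β) ≥ 98 + 5β/(1−β).
Multiplying by (1−β): 47 ≥ 98(1−β) + 5β = 98 − 93β.
So 93β ≥ 51, i.e. β ≥ 51/93 = 17/31.

17/31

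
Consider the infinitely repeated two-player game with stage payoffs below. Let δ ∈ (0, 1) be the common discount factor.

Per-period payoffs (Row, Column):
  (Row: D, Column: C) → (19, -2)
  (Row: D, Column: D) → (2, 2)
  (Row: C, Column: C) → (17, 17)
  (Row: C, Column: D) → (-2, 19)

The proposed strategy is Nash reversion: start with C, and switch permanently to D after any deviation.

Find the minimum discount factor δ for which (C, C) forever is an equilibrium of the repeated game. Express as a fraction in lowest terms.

2/17

One-period gain from deviating is 19 − 17 = 2. The loss is 17 − 2 = 15 in every subsequent period, with present value 15·δ/(1−δ).
Deviation is unprofitable when 15·δ/(1−δ) ≥ 2, i.e. δ/(1−δ) ≥ 2/15.
Equivalently δ ≥ 2/(2+15) = 2/17.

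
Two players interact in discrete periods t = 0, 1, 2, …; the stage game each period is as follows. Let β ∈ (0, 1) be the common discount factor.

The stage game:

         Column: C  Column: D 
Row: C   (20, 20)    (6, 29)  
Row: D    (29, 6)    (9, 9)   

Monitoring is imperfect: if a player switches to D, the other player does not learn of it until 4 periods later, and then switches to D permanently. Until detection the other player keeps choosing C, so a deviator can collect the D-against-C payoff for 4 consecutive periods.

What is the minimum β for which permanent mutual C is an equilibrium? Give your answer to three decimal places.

0.819

A deviator earns 29 for 4 periods, then 9 forever; cooperating earns 20 forever. Multiplying the IC by (1−β):
20 ≥ 29(1−β^4) + 9β^4, so 20·β^4 ≥ 9 and β^4 ≥ 9/20.
β ≥ (9/20)^(1/4) ≈ 0.819.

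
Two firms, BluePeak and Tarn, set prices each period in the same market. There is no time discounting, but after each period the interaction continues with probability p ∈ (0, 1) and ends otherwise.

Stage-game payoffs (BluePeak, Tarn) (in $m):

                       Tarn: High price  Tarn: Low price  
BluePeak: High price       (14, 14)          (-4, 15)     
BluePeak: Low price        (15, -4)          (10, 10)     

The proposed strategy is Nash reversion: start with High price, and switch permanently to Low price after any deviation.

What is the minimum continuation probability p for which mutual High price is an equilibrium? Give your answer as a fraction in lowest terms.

With no time discounting, the continuation probability p plays the role of the discount factor.
Grim-trigger IC: 14/(1−p) ≥ 15 + 10p/(1−p) ⇒ p ≥ (15−14)/(15−10) = 1/5.

1/5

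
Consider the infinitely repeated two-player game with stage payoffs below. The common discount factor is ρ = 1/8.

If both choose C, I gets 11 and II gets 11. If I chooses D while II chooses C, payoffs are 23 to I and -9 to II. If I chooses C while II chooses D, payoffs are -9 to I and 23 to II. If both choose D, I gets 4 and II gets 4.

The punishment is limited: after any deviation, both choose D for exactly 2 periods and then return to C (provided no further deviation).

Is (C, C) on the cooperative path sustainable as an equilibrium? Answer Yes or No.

IC: ρ+…+ρ^2 ≥ (23−11)/(11−4) = 12/7.
At ρ = 1/8: partial sum = 0.1406 < 1.7143. Cooperation not sustainable.

No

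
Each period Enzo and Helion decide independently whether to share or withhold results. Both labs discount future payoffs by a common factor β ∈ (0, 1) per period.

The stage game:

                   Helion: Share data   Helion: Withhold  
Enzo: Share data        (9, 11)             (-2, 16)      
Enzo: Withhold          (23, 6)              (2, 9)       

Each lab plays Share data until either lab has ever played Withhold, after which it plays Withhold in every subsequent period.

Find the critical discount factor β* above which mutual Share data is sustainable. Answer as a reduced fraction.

5/7

Enzo's threshold: (23−9)/(23−2) = 2/3.
Helion's threshold: (16−11)/(16−9) = 5/7.
2/3 < 5/7, so Helion binds and β* = 5/7.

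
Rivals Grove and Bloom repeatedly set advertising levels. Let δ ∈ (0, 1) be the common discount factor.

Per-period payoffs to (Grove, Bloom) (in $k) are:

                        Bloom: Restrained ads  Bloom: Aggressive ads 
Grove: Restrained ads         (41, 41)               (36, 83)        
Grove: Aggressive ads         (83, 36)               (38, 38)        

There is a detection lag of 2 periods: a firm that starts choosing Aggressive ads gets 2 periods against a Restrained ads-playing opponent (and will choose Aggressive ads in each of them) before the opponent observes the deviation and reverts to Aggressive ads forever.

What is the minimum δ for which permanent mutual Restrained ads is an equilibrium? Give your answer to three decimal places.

Deviating for the 2 undetected periods gains 83−41 = 42 per period over cooperation, then loses 41−38 = 3 per period forever once punishment starts.
Gain: 42(1 + δ + … + δ^1); loss: 3·δ^2/(1−δ).
No profitable deviation ⇔ 42(1−δ^2) ≤ 3·δ^2, i.e. δ^2 ≥ 42/(42+3) = 14/15.
Hence δ ≥ (14/15)^(1/2) ≈ 0.966.

0.966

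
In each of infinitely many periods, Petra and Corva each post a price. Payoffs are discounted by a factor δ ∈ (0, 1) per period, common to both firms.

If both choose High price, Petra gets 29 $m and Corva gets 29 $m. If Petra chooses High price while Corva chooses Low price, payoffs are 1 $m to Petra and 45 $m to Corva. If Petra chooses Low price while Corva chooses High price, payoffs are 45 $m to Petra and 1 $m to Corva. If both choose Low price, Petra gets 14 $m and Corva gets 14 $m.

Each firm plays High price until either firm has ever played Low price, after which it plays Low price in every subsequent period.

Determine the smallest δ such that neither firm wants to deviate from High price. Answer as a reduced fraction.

One-period gain from deviating is 45 − 29 = 16. The loss is 29 − 14 = 15 in every subsequent period, with present value 15·δ/(1−δ).
Deviation is unprofitable when 15·δ/(1−δ) ≥ 16, i.e. δ/(1−δ) ≥ 16/15.
Equivalently δ ≥ 16/(16+15) = 16/31.

16/31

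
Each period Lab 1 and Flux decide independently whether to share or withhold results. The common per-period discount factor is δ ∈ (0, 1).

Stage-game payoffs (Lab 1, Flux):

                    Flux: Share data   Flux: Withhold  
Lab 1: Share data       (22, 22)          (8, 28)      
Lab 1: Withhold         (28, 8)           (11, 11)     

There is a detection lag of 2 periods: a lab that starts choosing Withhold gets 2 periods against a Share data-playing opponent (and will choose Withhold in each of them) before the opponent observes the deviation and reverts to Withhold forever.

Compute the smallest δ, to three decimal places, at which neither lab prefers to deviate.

0.594

A deviator earns 28 for 2 periods, then 11 forever; cooperating earns 22 forever. Multiplying the IC by (1−δ):
22 ≥ 28(1−δ^2) + 11δ^2, so 17·δ^2 ≥ 6 and δ^2 ≥ 6/17.
δ ≥ (6/17)^(1/2) ≈ 0.594.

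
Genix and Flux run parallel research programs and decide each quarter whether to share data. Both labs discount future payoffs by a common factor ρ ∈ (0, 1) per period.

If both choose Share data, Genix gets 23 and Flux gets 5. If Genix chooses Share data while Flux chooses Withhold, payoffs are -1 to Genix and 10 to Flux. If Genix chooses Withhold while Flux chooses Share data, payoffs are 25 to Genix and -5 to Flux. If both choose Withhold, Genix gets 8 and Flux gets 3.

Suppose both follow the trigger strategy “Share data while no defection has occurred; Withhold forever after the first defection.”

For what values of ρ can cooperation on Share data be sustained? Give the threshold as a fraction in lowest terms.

5/7

Genix's threshold: (25−23)/(25−8) = 2/17.
Flux's threshold: (10−5)/(10−3) = 5/7.
2/17 < 5/7, so Flux binds and ρ* = 5/7.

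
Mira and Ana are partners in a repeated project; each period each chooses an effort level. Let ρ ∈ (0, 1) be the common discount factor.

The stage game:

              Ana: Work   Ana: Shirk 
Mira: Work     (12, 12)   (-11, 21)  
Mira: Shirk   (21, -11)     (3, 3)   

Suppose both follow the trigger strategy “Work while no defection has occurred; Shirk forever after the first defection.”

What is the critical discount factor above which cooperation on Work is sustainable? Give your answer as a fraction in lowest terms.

1/2

Cooperation forever yields 12 each period: 12/(1−ρ).
Deviating yields 21 once, then 3 forever: 21 + 3ρ/(1−ρ).
No profitable deviation requires 12/(1−ρ) ≥ 21 + 3ρ/(1−ρ).
Multiplying by (1−ρ): 12 ≥ 21(1−ρ) + 3ρ = 21 − 18ρ.
So 18ρ ≥ 9, i.e. ρ ≥ 9/18 = 1/2.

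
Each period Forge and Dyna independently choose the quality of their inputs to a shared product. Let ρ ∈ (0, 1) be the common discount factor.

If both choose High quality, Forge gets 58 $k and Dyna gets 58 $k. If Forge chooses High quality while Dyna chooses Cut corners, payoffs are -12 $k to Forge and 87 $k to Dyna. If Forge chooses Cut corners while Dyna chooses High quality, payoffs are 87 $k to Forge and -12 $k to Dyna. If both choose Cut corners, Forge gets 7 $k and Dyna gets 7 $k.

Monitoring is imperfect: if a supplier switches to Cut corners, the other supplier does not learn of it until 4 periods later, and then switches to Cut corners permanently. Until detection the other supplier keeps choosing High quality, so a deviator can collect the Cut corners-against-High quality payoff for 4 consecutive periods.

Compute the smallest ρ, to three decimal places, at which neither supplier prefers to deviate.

The best deviation is to choose Cut corners for all 4 undetected periods, earning 87 each, then 7 forever once detected.
Deviation value: 87(1−ρ^4)/(1−ρ) + 7ρ^4/(1−ρ); cooperation value: 58/(1−ρ).
IC: 58 ≥ 87(1−ρ^4) + 7ρ^4 = 87 − 80ρ^4.
So ρ^4 ≥ 29/80, giving ρ ≥ (29/80)^(1/4) ≈ 0.776.

0.776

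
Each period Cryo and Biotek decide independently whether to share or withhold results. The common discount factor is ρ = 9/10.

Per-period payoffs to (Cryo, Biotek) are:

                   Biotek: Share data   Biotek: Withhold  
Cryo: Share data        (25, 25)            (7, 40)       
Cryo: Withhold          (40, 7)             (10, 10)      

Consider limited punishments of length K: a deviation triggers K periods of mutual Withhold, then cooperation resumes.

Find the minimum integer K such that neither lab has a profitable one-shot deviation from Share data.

Need Σ_{k=1}^{K} ρ^k ≥ (40−25)/(25−10) = 1.0000 at ρ = 9/10.
At K = 1 the sum is 0.9000 < 1.0000; at K = 2 it is 1.7100 ≥ 1.0000.
So the minimum punishment length is K = 2.

2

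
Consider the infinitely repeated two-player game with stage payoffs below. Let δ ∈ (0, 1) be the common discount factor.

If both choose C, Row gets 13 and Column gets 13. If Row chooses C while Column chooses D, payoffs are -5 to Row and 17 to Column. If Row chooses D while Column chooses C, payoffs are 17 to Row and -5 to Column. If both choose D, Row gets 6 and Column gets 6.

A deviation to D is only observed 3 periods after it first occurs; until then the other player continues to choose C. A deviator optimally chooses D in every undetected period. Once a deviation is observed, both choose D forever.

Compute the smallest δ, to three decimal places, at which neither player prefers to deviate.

0.714

Deviating for the 3 undetected periods gains 17−13 = 4 per period over cooperation, then loses 13−6 = 7 per period forever once punishment starts.
Gain: 4(1 + δ + … + δ^2); loss: 7·δ^3/(1−δ).
No profitable deviation ⇔ 4(1−δ^3) ≤ 7·δ^3, i.e. δ^3 ≥ 4/(4+7) = 4/11.
Hence δ ≥ (4/11)^(1/3) ≈ 0.714.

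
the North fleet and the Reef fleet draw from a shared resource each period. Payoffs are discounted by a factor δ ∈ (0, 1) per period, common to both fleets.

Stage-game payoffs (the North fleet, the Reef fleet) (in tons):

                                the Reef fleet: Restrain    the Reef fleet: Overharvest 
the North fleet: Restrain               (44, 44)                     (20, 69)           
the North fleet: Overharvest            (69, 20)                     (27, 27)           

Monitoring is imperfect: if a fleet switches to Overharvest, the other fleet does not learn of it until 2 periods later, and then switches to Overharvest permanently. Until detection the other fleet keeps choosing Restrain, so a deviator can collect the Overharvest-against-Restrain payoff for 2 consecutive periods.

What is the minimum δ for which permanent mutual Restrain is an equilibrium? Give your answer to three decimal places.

0.772

A deviator earns 69 for 2 periods, then 27 forever; cooperating earns 44 forever. Multiplying the IC by (1−δ):
44 ≥ 69(1−δ^2) + 27δ^2, so 42·δ^2 ≥ 25 and δ^2 ≥ 25/42.
δ ≥ (25/42)^(1/2) ≈ 0.772.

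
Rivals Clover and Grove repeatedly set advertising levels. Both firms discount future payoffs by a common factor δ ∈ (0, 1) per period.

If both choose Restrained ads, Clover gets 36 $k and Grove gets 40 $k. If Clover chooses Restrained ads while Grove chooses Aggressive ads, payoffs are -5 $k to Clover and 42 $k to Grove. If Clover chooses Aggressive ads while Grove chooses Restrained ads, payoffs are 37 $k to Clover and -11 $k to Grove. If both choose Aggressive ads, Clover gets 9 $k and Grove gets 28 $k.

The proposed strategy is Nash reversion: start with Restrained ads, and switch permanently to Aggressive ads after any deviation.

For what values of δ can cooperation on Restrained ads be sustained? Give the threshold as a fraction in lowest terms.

For Clover: deviation gain 37−36 = 1, per-period punishment loss 36−9 = 27. IC gives δ ≥ 1/28.
For Grove: gain 2, loss 12 per period, so δ ≥ 2/14 = 1/7.
The tighter constraint is Grove's, so cooperation needs δ ≥ 1/7.

1/7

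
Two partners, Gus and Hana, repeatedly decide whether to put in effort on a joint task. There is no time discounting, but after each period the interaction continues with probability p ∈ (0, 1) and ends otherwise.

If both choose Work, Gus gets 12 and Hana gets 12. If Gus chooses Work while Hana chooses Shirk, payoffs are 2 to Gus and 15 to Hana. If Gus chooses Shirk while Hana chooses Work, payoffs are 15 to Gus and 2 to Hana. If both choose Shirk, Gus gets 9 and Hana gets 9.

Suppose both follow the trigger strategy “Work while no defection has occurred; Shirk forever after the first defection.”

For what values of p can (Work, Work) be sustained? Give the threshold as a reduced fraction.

With no time discounting, the continuation probability p plays the role of the discount factor.
Grim-trigger IC: 12/(1−p) ≥ 15 + 9p/(1−p) ⇒ p ≥ (15−12)/(15−9) = 1/2.

1/2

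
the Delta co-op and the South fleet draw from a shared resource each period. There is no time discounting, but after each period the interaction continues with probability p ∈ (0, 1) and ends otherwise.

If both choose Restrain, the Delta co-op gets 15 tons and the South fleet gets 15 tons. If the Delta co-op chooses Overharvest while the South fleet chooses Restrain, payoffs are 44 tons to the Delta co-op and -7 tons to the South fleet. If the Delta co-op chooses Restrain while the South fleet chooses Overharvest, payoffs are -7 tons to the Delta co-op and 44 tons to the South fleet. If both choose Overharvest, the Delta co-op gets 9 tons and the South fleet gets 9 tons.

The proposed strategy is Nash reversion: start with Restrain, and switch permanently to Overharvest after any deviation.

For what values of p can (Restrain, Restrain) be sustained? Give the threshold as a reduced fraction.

Expected cooperation value is 15 + p·15 + p²·15 + … = 15/(1−p); deviation gives 44 + p·9/(1−p).
15 ≥ 44(1−p) + 9p ⇒ 35p ≥ 29 ⇒ p ≥ 29/35.

29/35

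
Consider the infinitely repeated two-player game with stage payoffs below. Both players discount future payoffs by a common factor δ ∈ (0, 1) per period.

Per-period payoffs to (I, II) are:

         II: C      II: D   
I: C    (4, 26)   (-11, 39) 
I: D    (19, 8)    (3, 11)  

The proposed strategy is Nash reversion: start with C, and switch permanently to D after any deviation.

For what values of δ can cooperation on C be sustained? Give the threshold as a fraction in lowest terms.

15/16

I: cooperation gives 4 each period; deviation gives 19 once then 3 forever.
  4/(1−δ) ≥ 19 + 3δ/(1−δ) ⇒ δ ≥ 15/16.
II: cooperation gives 26 each period; deviation gives 39 once then 11 forever.
  δ ≥ 13/28.
Both must hold, so the binding constraint is I's: δ ≥ 15/16.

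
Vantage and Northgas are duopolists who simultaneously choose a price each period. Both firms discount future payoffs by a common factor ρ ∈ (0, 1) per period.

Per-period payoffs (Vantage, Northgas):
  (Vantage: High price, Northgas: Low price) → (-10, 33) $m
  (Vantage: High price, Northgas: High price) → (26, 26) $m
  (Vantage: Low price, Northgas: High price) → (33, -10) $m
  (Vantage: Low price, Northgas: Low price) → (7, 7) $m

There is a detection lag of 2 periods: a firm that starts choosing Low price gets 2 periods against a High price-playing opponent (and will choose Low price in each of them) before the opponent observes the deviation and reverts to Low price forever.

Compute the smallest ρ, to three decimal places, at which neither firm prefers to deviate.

Deviating for the 2 undetected periods gains 33−26 = 7 per period over cooperation, then loses 26−7 = 19 per period forever once punishment starts.
Gain: 7(1 + ρ + … + ρ^1); loss: 19·ρ^2/(1−ρ).
No profitable deviation ⇔ 7(1−ρ^2) ≤ 19·ρ^2, i.e. ρ^2 ≥ 7/(7+19) = 7/26.
Hence ρ ≥ (7/26)^(1/2) ≈ 0.519.

0.519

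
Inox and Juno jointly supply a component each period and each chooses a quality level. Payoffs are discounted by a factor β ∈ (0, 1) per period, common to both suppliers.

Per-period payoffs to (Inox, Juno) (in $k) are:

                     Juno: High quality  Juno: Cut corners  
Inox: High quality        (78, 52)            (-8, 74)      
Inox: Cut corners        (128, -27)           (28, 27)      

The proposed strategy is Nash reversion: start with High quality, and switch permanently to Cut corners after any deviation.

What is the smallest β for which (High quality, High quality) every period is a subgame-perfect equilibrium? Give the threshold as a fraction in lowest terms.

For Inox: deviation gain 128−78 = 50, per-period punishment loss 78−28 = 50. IC gives β ≥ 50/100 = 1/2.
For Juno: gain 22, loss 25 per period, so β ≥ 22/47.
The tighter constraint is Inox's, so cooperation needs β ≥ 1/2.

1/2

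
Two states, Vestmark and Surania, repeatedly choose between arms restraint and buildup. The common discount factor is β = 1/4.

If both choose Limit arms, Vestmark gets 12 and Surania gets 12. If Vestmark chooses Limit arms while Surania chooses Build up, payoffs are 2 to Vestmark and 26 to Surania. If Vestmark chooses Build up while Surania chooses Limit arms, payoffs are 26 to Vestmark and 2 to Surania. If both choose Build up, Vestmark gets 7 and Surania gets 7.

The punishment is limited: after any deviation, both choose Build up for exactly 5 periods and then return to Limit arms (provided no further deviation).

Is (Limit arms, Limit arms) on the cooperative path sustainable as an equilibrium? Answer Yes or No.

No

Comparing payoff streams over the 6 periods until play realigns: cooperate → 12(1+β+…+β^5); deviate → 26 + 7(β+…+β^5).
Cooperation is sustained iff (12−7)(β+…+β^5) ≥ 26−12.
β+…+β^5 = 1/4·(1−(1/4)^5)/(1−1/4) = 0.3330, and (26−12)/(12−7) = 2.8000.
0.3330 < 2.8000, so cooperation is not sustainable.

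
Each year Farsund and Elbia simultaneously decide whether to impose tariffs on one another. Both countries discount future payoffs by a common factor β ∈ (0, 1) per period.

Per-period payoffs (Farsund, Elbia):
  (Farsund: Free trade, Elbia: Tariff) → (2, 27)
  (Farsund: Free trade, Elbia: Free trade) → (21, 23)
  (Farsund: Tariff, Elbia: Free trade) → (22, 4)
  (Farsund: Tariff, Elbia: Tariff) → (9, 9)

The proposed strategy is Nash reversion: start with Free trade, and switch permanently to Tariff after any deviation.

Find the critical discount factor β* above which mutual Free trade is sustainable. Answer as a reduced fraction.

2/9

Farsund: cooperation gives 21 each period; deviation gives 22 once then 9 forever.
  21/(1−β) ≥ 22 + 9β/(1−β) ⇒ β ≥ 1/13.
Elbia: cooperation gives 23 each period; deviation gives 27 once then 9 forever.
  β ≥ 4/18 = 2/9.
Both must hold, so the binding constraint is Elbia's: β ≥ 2/9.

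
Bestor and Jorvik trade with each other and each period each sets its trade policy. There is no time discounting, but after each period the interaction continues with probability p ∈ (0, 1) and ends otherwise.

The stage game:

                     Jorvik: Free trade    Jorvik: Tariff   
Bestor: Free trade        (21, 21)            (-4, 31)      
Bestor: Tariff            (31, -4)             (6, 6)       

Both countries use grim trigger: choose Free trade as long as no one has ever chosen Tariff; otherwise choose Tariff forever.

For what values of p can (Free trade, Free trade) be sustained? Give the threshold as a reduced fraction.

2/5

Expected cooperation value is 21 + p·21 + p²·21 + … = 21/(1−p); deviation gives 31 + p·6/(1−p).
21 ≥ 31(1−p) + 6p ⇒ 25p ≥ 10 ⇒ p ≥ 10/25 = 2/5.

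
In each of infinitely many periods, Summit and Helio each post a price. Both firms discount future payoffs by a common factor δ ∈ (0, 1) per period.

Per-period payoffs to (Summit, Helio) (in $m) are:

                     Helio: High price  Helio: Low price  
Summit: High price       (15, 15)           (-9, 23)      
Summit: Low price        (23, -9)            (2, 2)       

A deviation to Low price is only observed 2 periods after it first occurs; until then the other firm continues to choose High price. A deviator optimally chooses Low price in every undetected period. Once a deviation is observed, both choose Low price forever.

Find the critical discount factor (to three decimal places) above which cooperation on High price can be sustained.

0.617

Deviating for the 2 undetected periods gains 23−15 = 8 per period over cooperation, then loses 15−2 = 13 per period forever once punishment starts.
Gain: 8(1 + δ + … + δ^1); loss: 13·δ^2/(1−δ).
No profitable deviation ⇔ 8(1−δ^2) ≤ 13·δ^2, i.e. δ^2 ≥ 8/(8+13) = 8/21.
Hence δ ≥ (8/21)^(1/2) ≈ 0.617.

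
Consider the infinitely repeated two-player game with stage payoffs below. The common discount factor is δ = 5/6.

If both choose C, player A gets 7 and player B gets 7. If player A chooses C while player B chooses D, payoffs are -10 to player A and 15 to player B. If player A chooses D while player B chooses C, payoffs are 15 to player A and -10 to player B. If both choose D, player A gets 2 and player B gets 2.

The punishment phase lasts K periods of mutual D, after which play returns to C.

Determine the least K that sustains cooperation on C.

3

Need Σ_{k=1}^{K} δ^k ≥ (15−7)/(7−2) = 1.6000 at δ = 5/6.
At K = 2 the sum is 1.5278 < 1.6000; at K = 3 it is 2.1065 ≥ 1.6000.
So the minimum punishment length is K = 3.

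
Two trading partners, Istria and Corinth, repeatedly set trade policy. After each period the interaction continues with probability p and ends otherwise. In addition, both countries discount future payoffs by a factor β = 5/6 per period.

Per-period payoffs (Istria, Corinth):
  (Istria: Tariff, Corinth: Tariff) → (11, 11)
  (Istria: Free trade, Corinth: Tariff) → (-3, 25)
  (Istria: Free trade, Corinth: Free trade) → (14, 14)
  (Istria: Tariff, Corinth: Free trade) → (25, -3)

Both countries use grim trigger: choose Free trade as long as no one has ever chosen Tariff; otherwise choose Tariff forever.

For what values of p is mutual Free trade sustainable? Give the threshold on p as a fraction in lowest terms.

33/35

Expected continuation weight on next period's payoff is β·p = 5/6·p, which plays the role of the discount factor.
Cooperation requires 5/6·p ≥ (25−14)/(25−11) = 11/14, hence p ≥ 33/35.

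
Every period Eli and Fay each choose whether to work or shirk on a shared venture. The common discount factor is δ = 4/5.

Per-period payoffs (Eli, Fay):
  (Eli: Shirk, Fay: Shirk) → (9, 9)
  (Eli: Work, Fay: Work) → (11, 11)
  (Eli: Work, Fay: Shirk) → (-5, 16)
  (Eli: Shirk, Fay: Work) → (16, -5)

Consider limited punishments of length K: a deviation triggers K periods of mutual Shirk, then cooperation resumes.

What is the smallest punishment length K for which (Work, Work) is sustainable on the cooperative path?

No profitable deviation requires (11−9)(δ+…+δ^K) ≥ 16−11, i.e. δ+…+δ^K ≥ 5/2 ≈ 2.5000.
With δ = 4/5, the partial sums are K=1: 0.8000, K=2: 1.4400, K=3: 1.9520, K=4: 2.3616, K=5: 2.6893.
K = 5 is the first length at which the sum reaches 2.5000.

5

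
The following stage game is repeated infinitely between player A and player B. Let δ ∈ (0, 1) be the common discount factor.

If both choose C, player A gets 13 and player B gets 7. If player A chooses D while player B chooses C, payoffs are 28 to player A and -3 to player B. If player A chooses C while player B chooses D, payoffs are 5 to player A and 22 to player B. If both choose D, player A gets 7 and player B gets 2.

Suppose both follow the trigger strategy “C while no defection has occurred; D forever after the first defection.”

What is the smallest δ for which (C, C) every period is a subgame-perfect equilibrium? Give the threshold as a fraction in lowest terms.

3/4

For player A: deviation gain 28−13 = 15, per-period punishment loss 13−7 = 6. IC gives δ ≥ 15/21 = 5/7.
For player B: gain 15, loss 5 per period, so δ ≥ 15/20 = 3/4.
The tighter constraint is player B's, so cooperation needs δ ≥ 3/4.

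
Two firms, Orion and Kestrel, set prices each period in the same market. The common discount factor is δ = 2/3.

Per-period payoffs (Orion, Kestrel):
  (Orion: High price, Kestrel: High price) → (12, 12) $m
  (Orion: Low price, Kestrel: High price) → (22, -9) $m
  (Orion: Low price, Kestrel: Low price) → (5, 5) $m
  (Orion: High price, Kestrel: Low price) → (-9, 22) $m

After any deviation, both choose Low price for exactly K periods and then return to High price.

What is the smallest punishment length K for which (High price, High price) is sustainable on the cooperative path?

4

IC: δ(1−δ^K)/(1−δ) ≥ (22−12)/(12−5) = 10/7.
With δ = 2/3: need 1 − δ^K ≥ 10/7·(1−2/3)/(2/3), i.e. δ^K ≤ 0.2857.
Since (2/3)^3 = 0.2963 and (2/3)^4 = 0.1975, the smallest such K is 4.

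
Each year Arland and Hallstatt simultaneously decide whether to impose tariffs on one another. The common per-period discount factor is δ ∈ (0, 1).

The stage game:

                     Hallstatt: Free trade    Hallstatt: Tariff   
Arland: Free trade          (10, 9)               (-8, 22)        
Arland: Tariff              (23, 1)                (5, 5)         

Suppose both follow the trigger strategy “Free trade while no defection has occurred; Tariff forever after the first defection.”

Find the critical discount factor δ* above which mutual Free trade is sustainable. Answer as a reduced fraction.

13/17

Arland: cooperation gives 10 each period; deviation gives 23 once then 5 forever.
  10/(1−δ) ≥ 23 + 5δ/(1−δ) ⇒ δ ≥ 13/18.
Hallstatt: cooperation gives 9 each period; deviation gives 22 once then 5 forever.
  δ ≥ 13/17.
Both must hold, so the binding constraint is Hallstatt's: δ ≥ 13/17.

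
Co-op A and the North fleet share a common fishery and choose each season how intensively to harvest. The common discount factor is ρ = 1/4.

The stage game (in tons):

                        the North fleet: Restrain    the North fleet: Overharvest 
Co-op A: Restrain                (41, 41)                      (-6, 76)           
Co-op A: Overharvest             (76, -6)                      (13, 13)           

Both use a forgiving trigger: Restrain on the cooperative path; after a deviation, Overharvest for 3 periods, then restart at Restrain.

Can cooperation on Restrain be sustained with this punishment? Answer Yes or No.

A one-shot deviation gives 76 now, then 13 for 3 periods, then back to 41.
Gain from deviating: (76−41) today; loss: (41−13) in each of the next 3 periods.
No-deviation condition: (41−13)(ρ+…+ρ^3) ≥ 76−41, i.e. ρ+…+ρ^3 ≥ 5/4.
At ρ = 1/4: ρ+…+ρ^3 = 0.3281 < 1.2500.
So cooperation is not sustainable.

No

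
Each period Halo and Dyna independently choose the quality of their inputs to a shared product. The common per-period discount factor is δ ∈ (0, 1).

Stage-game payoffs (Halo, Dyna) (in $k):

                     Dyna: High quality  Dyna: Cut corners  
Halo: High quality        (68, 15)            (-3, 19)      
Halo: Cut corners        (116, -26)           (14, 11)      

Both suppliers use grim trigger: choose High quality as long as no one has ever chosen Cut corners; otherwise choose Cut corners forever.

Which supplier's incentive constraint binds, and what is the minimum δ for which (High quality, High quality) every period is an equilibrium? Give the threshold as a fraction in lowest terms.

Dyna; δ ≥ 1/2

Halo's threshold: (116−68)/(116−14) = 8/17.
Dyna's threshold: (19−15)/(19−11) = 1/2.
8/17 < 1/2, so Dyna binds and δ* = 1/2.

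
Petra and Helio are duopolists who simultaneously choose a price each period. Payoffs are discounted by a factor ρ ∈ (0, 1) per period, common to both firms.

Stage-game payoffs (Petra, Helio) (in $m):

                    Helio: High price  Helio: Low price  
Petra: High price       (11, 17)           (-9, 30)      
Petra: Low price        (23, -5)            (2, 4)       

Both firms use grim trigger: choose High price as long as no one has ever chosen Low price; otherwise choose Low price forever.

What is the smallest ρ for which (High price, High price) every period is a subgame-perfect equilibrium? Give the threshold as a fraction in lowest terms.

Petra: cooperation gives 11 each period; deviation gives 23 once then 2 forever.
  11/(1−ρ) ≥ 23 + 2ρ/(1−ρ) ⇒ ρ ≥ 12/21 = 4/7.
Helio: cooperation gives 17 each period; deviation gives 30 once then 4 forever.
  ρ ≥ 13/26 = 1/2.
Both must hold, so the binding constraint is Petra's: ρ ≥ 4/7.

4/7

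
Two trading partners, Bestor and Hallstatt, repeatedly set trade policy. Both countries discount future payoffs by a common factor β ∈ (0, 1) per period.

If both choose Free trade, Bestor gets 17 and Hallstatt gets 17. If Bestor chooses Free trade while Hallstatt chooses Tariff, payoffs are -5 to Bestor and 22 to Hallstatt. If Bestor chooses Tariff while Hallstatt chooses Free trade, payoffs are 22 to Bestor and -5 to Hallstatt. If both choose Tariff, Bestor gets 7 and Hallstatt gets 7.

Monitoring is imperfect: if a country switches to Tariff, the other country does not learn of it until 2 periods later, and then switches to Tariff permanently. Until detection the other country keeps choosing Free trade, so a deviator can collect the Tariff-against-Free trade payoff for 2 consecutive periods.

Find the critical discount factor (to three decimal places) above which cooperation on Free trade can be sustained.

A deviator earns 22 for 2 periods, then 7 forever; cooperating earns 17 forever. Multiplying the IC by (1−β):
17 ≥ 22(1−β^2) + 7β^2, so 15·β^2 ≥ 5 and β^2 ≥ 1/3.
β ≥ (1/3)^(1/2) ≈ 0.577.

0.577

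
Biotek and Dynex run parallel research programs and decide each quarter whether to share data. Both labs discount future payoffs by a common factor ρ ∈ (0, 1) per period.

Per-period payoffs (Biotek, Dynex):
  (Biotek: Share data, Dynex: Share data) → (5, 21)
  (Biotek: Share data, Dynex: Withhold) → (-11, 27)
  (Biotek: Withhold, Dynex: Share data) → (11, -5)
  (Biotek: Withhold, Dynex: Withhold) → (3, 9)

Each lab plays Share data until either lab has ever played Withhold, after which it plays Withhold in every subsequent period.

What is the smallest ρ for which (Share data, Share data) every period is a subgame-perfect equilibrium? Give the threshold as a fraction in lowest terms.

Biotek's threshold: (11−5)/(11−3) = 3/4.
Dynex's threshold: (27−21)/(27−9) = 1/3.
3/4 > 1/3, so Biotek binds and ρ* = 3/4.

3/4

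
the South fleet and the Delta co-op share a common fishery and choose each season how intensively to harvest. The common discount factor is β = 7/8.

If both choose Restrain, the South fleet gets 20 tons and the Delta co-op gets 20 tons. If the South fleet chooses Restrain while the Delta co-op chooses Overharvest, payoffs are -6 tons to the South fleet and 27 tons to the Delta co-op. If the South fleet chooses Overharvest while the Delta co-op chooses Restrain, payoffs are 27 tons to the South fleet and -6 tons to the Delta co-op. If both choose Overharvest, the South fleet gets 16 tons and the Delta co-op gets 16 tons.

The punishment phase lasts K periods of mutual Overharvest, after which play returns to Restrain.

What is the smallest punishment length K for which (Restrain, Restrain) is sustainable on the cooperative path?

IC: β(1−β^K)/(1−β) ≥ (27−20)/(20−16) = 7/4.
With β = 7/8: need 1 − β^K ≥ 7/4·(1−7/8)/(7/8), i.e. β^K ≤ 0.7500.
Since (7/8)^2 = 0.7656 and (7/8)^3 = 0.6699, the smallest such K is 3.

3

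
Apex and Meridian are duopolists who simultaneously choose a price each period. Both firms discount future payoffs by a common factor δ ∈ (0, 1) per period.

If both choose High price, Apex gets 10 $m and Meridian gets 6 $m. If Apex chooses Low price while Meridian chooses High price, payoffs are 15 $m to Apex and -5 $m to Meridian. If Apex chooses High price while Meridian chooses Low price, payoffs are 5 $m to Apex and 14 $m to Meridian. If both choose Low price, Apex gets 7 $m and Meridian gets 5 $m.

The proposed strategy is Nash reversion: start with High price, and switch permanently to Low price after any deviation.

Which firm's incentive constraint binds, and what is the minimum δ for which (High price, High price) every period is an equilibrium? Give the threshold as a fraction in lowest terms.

Meridian; δ ≥ 8/9

Apex: cooperation gives 10 each period; deviation gives 15 once then 7 forever.
  10/(1−δ) ≥ 15 + 7δ/(1−δ) ⇒ δ ≥ 5/8.
Meridian: cooperation gives 6 each period; deviation gives 14 once then 5 forever.
  δ ≥ 8/9.
Both must hold, so the binding constraint is Meridian's: δ ≥ 8/9.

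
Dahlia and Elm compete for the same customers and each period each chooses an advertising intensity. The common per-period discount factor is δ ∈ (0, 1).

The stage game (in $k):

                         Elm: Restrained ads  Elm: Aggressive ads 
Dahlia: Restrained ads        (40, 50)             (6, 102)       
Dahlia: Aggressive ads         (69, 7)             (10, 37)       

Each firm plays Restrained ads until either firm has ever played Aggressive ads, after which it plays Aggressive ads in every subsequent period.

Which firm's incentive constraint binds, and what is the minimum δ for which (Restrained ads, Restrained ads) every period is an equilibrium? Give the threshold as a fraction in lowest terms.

Dahlia's threshold: (69−40)/(69−10) = 29/59.
Elm's threshold: (102−50)/(102−37) = 4/5.
29/59 < 4/5, so Elm binds and δ* = 4/5.

Elm; δ ≥ 4/5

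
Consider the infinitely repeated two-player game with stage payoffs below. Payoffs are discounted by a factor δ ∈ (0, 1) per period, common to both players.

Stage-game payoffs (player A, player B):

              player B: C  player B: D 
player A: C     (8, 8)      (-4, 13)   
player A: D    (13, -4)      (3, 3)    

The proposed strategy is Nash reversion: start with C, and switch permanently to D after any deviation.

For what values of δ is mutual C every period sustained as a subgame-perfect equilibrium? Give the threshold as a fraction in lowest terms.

1/2

Cooperation forever yields 8 each period: 8/(1−δ).
Deviating yields 13 once, then 3 forever: 13 + 3δ/(1−δ).
No profitable deviation requires 8/(1−δ) ≥ 13 + 3δ/(1−δ).
Multiplying by (1−δ): 8 ≥ 13(1−δ) + 3δ = 13 − 10δ.
So 10δ ≥ 5, i.e. δ ≥ 5/10 = 1/2.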